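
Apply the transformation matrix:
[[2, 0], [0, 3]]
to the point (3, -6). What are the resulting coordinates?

Matrix multiplication:
[[2, 0], [0, 3]] × [3, -6]ᵀ
= [(2)(3) + (0)(-6), (0)(3) + (3)(-6)]ᵀ
= [6, -18]ᵀ
Result: (6, -18)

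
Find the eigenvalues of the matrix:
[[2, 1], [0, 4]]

Characteristic equation: det(A - λI) = 0
λ² - (trace)λ + (det) = 0
trace = 2 + 4 = 6, det = (2)(4) - (1)(0) = 8
λ² - (6)λ + (8) = 0
λ = (6 ± √((6)² - 4·(8))) / 2 = (6 ± √4) / 2
Solving: λ = 2, 4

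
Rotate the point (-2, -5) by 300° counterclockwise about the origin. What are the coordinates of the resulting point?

Rotation matrix for 300°: [[cos 300°, -sin 300°], [sin 300°, cos 300°]] ≈ [[0.500000, 0.866025], [-0.866025, 0.500000]]
[[0.500000, 0.866025], [-0.866025, 0.500000]] × [-2, -5]ᵀ ≈ [-5.3301, -0.7679]ᵀ
Result: (-5.3301, -0.7679)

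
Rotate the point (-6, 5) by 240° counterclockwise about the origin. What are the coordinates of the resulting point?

Rotation matrix for 240°: [[cos 240°, -sin 240°], [sin 240°, cos 240°]] ≈ [[-0.500000, 0.866025], [-0.866025, -0.500000]]
[[-0.500000, 0.866025], [-0.866025, -0.500000]] × [-6, 5]ᵀ ≈ [7.3301, 2.6962]ᵀ
Result: (7.3301, 2.6962)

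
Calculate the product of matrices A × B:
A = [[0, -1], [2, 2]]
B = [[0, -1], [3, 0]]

Matrix multiplication:
C[0][0] = 0×0 + -1×3 = -3
C[0][1] = 0×-1 + -1×0 = 0
C[1][0] = 2×0 + 2×3 = 6
C[1][1] = 2×-1 + 2×0 = -2
Result: [[-3, 0], [6, -2]]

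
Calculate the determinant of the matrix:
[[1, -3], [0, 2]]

For a 2×2 matrix [[a, b], [c, d]], det = ad - bc
det = (1)(2) - (-3)(0) = 2 - 0 = 2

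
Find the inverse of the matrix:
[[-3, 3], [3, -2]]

For [[a,b],[c,d]], inverse = (1/det)·[[d,-b],[-c,a]]
det = (-3)(-2) - (3)(3) = 6 - 9 = -3
Inverse = (1/-3)·[[-2, -3], [-3, -3]]
= [[2/3, 1], [1, 1]]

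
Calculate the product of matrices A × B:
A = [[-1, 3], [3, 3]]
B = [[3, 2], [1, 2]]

Matrix multiplication:
C[0][0] = -1×3 + 3×1 = 0
C[0][1] = -1×2 + 3×2 = 4
C[1][0] = 3×3 + 3×1 = 12
C[1][1] = 3×2 + 3×2 = 12
Result: [[0, 4], [12, 12]]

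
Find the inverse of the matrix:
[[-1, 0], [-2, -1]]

For [[a,b],[c,d]], inverse = (1/det)·[[d,-b],[-c,a]]
det = (-1)(-1) - (0)(-2) = 1 - 0 = 1
Inverse = [[-1, 0], [2, -1]]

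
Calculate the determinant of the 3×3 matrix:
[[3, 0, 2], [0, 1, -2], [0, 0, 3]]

Expansion along first row:
det = 3·det([[1,-2],[0,3]]) - 0·det([[0,-2],[0,3]]) + 2·det([[0,1],[0,0]])
    = 3·(1·3 - -2·0) - 0·(0·3 - -2·0) + 2·(0·0 - 1·0)
    = 3·3 - 0·0 + 2·0
    = 9 + 0 + 0 = 9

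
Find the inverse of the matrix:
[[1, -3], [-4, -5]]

For [[a,b],[c,d]], inverse = (1/det)·[[d,-b],[-c,a]]
det = (1)(-5) - (-3)(-4) = -5 - 12 = -17
Inverse = (1/-17)·[[-5, 3], [4, 1]]
= [[5/17, -3/17], [-4/17, -1/17]]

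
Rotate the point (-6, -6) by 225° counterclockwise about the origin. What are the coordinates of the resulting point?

Rotation matrix for 225°: [[cos 225°, -sin 225°], [sin 225°, cos 225°]] ≈ [[-0.707107, 0.707107], [-0.707107, -0.707107]]
[[-0.707107, 0.707107], [-0.707107, -0.707107]] × [-6, -6]ᵀ ≈ [0, 8.4853]ᵀ
Result: (0, 8.4853)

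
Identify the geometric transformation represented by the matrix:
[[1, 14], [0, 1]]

This matrix represents: horizontal shear with factor 14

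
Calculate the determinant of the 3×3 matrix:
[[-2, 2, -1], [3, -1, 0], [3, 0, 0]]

Expansion along first row:
det = -2·det([[-1,0],[0,0]]) - 2·det([[3,0],[3,0]]) + -1·det([[3,-1],[3,0]])
    = -2·(-1·0 - 0·0) - 2·(3·0 - 0·3) + -1·(3·0 - -1·3)
    = -2·0 - 2·0 + -1·3
    = 0 + 0 + -3 = -3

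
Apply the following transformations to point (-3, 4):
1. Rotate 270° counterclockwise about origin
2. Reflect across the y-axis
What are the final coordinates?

Step 1: Rotate 270° → (4, 3)
Step 2: Reflect across y-axis → (-4, 3)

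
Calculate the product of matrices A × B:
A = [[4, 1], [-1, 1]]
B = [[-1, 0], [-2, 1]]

Matrix multiplication:
C[0][0] = 4×-1 + 1×-2 = -6
C[0][1] = 4×0 + 1×1 = 1
C[1][0] = -1×-1 + 1×-2 = -1
C[1][1] = -1×0 + 1×1 = 1
Result: [[-6, 1], [-1, 1]]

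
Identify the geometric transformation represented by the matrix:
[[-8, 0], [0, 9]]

This matrix represents: non-uniform scaling by sx = -8, sy = 9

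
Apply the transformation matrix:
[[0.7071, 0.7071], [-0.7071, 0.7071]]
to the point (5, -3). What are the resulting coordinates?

Matrix multiplication:
[[0.7071, 0.7071], [-0.7071, 0.7071]] × [5, -3]ᵀ
= [(0.7071)(5) + (0.7071)(-3), (-0.7071)(5) + (0.7071)(-3)]ᵀ
= [1.4142, -5.6568]ᵀ
Result: (1.4142, -5.6568)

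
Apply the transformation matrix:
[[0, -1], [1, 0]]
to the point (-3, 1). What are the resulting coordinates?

Matrix multiplication:
[[0, -1], [1, 0]] × [-3, 1]ᵀ
= [(0)(-3) + (-1)(1), (1)(-3) + (0)(1)]ᵀ
= [-1, -3]ᵀ
Result: (-1, -3)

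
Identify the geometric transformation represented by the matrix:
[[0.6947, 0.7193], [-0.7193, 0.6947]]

This matrix represents: rotation by 314° counterclockwise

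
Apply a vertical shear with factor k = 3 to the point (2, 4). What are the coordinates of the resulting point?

Shear matrix for vertical shear with factor k = 3:
[[1, 0], [3, 1]]
Result: (2, 4) → (2, 10)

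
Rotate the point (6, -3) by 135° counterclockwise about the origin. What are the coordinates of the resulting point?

Rotation matrix for 135°: [[cos 135°, -sin 135°], [sin 135°, cos 135°]] ≈ [[-0.707107, -0.707107], [0.707107, -0.707107]]
[[-0.707107, -0.707107], [0.707107, -0.707107]] × [6, -3]ᵀ ≈ [-2.1213, 6.3640]ᵀ
Result: (-2.1213, 6.3640)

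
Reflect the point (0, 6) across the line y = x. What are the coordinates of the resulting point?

Reflection across line y = x: (0, 6) → (6, 0)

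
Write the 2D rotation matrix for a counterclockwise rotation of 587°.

Rotation matrix formula: [[cos θ, -sin θ], [sin θ, cos θ]]
For θ = 587°:
cos(587°) = -0.6820
sin(587°) = -0.7314
Result: [[-0.6820, 0.7314], [-0.7314, -0.6820]]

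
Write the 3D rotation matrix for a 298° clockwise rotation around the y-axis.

Rotation matrix for clockwise 298° around y-axis:
A clockwise rotation by 298° is a counterclockwise rotation by -298°.
cos(-298°) = 0.4695, sin(-298°) = 0.8829
Result: [[0.4695, 0, 0.8829], [0, 1, 0], [-0.8829, 0, 0.4695]]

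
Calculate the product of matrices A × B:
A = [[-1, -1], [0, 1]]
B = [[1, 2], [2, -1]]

Matrix multiplication:
C[0][0] = -1×1 + -1×2 = -3
C[0][1] = -1×2 + -1×-1 = -1
C[1][0] = 0×1 + 1×2 = 2
C[1][1] = 0×2 + 1×-1 = -1
Result: [[-3, -1], [2, -1]]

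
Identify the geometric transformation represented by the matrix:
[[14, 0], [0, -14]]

This matrix represents: non-uniform scaling by sx = 14, sy = -14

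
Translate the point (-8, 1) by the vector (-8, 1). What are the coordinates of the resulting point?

Translation by (-8, 1) (homogeneous matrix [[1, 0, -8], [0, 1, 1], [0, 0, 1]]):
x' = -8 + -8 = -16
y' = 1 + 1 = 2
Result: (-16, 2)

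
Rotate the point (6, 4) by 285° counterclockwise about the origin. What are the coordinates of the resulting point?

Rotation matrix for 285°: [[cos 285°, -sin 285°], [sin 285°, cos 285°]] ≈ [[0.258819, 0.965926], [-0.965926, 0.258819]]
[[0.258819, 0.965926], [-0.965926, 0.258819]] × [6, 4]ᵀ ≈ [5.4166, -4.7603]ᵀ
Result: (5.4166, -4.7603)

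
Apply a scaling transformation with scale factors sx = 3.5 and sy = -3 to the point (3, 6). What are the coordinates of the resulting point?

Scaling matrix:
[[3.50, 0], [0, -3]]
Result: (3 × 3.5, 6 × -3) = (10.5, -18)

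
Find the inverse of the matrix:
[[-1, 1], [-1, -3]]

For [[a,b],[c,d]], inverse = (1/det)·[[d,-b],[-c,a]]
det = (-1)(-3) - (1)(-1) = 3 - -1 = 4
Inverse = (1/4)·[[-3, -1], [1, -1]]
= [[-3/4, -1/4], [1/4, -1/4]]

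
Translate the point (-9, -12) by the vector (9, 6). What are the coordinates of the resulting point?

Translation by (9, 6) (homogeneous matrix [[1, 0, 9], [0, 1, 6], [0, 0, 1]]):
x' = -9 + 9 = 0
y' = -12 + 6 = -6
Result: (0, -6)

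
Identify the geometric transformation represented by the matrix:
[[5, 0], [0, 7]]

This matrix represents: non-uniform scaling by sx = 5, sy = 7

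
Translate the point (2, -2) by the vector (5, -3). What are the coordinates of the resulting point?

Translation by (5, -3) (homogeneous matrix [[1, 0, 5], [0, 1, -3], [0, 0, 1]]):
x' = 2 + 5 = 7
y' = -2 + -3 = -5
Result: (7, -5)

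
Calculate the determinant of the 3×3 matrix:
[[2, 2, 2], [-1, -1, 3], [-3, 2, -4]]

Expansion along first row:
det = 2·det([[-1,3],[2,-4]]) - 2·det([[-1,3],[-3,-4]]) + 2·det([[-1,-1],[-3,2]])
    = 2·(-1·-4 - 3·2) - 2·(-1·-4 - 3·-3) + 2·(-1·2 - -1·-3)
    = 2·-2 - 2·13 + 2·-5
    = -4 + -26 + -10 = -40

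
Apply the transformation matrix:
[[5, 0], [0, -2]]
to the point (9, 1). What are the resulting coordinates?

Matrix multiplication:
[[5, 0], [0, -2]] × [9, 1]ᵀ
= [(5)(9) + (0)(1), (0)(9) + (-2)(1)]ᵀ
= [45, -2]ᵀ
Result: (45, -2)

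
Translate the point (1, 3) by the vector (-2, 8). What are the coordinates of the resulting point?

Translation by (-2, 8) (homogeneous matrix [[1, 0, -2], [0, 1, 8], [0, 0, 1]]):
x' = 1 + -2 = -1
y' = 3 + 8 = 11
Result: (-1, 11)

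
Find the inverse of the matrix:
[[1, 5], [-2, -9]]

For [[a,b],[c,d]], inverse = (1/det)·[[d,-b],[-c,a]]
det = (1)(-9) - (5)(-2) = -9 - -10 = 1
Inverse = [[-9, -5], [2, 1]]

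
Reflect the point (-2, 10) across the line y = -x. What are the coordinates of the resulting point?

Reflection across line y = -x: (-2, 10) → (-10, 2)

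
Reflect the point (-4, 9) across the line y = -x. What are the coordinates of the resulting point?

Reflection across line y = -x: (-4, 9) → (-9, 4)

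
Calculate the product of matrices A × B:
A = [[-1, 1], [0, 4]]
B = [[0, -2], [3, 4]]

Matrix multiplication:
C[0][0] = -1×0 + 1×3 = 3
C[0][1] = -1×-2 + 1×4 = 6
C[1][0] = 0×0 + 4×3 = 12
C[1][1] = 0×-2 + 4×4 = 16
Result: [[3, 6], [12, 16]]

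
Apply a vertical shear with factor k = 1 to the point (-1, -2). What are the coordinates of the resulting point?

Shear matrix for vertical shear with factor k = 1:
[[1, 0], [1, 1]]
Result: (-1, -2) → (-1, -3)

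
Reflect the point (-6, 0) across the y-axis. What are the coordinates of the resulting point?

Reflection across y-axis: (-6, 0) → (6, 0)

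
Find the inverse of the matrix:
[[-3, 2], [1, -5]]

For [[a,b],[c,d]], inverse = (1/det)·[[d,-b],[-c,a]]
det = (-3)(-5) - (2)(1) = 15 - 2 = 13
Inverse = (1/13)·[[-5, -2], [-1, -3]]
= [[-5/13, -2/13], [-1/13, -3/13]]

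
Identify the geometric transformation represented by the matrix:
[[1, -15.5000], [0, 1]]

This matrix represents: horizontal shear with factor -15.5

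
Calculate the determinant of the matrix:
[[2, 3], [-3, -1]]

For a 2×2 matrix [[a, b], [c, d]], det = ad - bc
det = (2)(-1) - (3)(-3) = -2 - -9 = 7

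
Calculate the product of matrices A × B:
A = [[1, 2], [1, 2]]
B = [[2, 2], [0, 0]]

Matrix multiplication:
C[0][0] = 1×2 + 2×0 = 2
C[0][1] = 1×2 + 2×0 = 2
C[1][0] = 1×2 + 2×0 = 2
C[1][1] = 1×2 + 2×0 = 2
Result: [[2, 2], [2, 2]]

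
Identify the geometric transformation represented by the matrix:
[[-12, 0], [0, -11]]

This matrix represents: non-uniform scaling by sx = -12, sy = -11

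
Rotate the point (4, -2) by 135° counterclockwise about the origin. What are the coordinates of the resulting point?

Rotation matrix for 135°: [[cos 135°, -sin 135°], [sin 135°, cos 135°]] ≈ [[-0.707107, -0.707107], [0.707107, -0.707107]]
[[-0.707107, -0.707107], [0.707107, -0.707107]] × [4, -2]ᵀ ≈ [-1.4142, 4.2426]ᵀ
Result: (-1.4142, 4.2426)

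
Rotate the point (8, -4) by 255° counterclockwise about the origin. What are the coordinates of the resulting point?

Rotation matrix for 255°: [[cos 255°, -sin 255°], [sin 255°, cos 255°]] ≈ [[-0.258819, 0.965926], [-0.965926, -0.258819]]
[[-0.258819, 0.965926], [-0.965926, -0.258819]] × [8, -4]ᵀ ≈ [-5.9343, -6.6921]ᵀ
Result: (-5.9343, -6.6921)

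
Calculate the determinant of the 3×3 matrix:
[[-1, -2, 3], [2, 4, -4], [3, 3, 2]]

Expansion along first row:
det = -1·det([[4,-4],[3,2]]) - -2·det([[2,-4],[3,2]]) + 3·det([[2,4],[3,3]])
    = -1·(4·2 - -4·3) - -2·(2·2 - -4·3) + 3·(2·3 - 4·3)
    = -1·20 - -2·16 + 3·-6
    = -20 + 32 + -18 = -6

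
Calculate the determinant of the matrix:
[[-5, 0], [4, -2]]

For a 2×2 matrix [[a, b], [c, d]], det = ad - bc
det = (-5)(-2) - (0)(4) = 10 - 0 = 10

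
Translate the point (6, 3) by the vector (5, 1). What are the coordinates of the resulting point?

Translation by (5, 1) (homogeneous matrix [[1, 0, 5], [0, 1, 1], [0, 0, 1]]):
x' = 6 + 5 = 11
y' = 3 + 1 = 4
Result: (11, 4)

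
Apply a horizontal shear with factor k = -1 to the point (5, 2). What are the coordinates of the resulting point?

Shear matrix for horizontal shear with factor k = -1:
[[1, -1], [0, 1]]
Result: (5, 2) → (3, 2)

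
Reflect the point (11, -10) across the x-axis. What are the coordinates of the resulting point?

Reflection across x-axis: (11, -10) → (11, 10)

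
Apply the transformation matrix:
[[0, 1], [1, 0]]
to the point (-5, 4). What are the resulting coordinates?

Matrix multiplication:
[[0, 1], [1, 0]] × [-5, 4]ᵀ
= [(0)(-5) + (1)(4), (1)(-5) + (0)(4)]ᵀ
= [4, -5]ᵀ
Result: (4, -5)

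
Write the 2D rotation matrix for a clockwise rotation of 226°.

Rotation matrix formula: [[cos θ, -sin θ], [sin θ, cos θ]]
A clockwise rotation by 226° is equivalent to a counterclockwise rotation by -226°.
For θ = -226°:
cos(-226°) = -0.6947
sin(-226°) = 0.7193
Result: [[-0.6947, -0.7193], [0.7193, -0.6947]]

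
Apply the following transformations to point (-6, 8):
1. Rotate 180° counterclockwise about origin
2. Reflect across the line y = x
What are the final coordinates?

Step 1: Rotate 180° → (6, -8)
Step 2: Reflect across line y = x → (-8, 6)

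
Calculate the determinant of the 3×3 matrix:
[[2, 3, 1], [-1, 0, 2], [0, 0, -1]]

Expansion along first row:
det = 2·det([[0,2],[0,-1]]) - 3·det([[-1,2],[0,-1]]) + 1·det([[-1,0],[0,0]])
    = 2·(0·-1 - 2·0) - 3·(-1·-1 - 2·0) + 1·(-1·0 - 0·0)
    = 2·0 - 3·1 + 1·0
    = 0 + -3 + 0 = -3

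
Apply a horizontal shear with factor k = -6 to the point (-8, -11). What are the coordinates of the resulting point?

Shear matrix for horizontal shear with factor k = -6:
[[1, -6], [0, 1]]
Result: (-8, -11) → (58, -11)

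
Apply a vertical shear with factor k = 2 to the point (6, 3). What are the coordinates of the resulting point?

Shear matrix for vertical shear with factor k = 2:
[[1, 0], [2, 1]]
Result: (6, 3) → (6, 15)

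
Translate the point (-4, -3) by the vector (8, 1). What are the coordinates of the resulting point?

Translation by (8, 1) (homogeneous matrix [[1, 0, 8], [0, 1, 1], [0, 0, 1]]):
x' = -4 + 8 = 4
y' = -3 + 1 = -2
Result: (4, -2)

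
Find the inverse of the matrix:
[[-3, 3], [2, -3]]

For [[a,b],[c,d]], inverse = (1/det)·[[d,-b],[-c,a]]
det = (-3)(-3) - (3)(2) = 9 - 6 = 3
Inverse = (1/3)·[[-3, -3], [-2, -3]]
= [[-1, -1], [-2/3, -1]]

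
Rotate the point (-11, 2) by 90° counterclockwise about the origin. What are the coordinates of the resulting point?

Rotation matrix for 90°: [[cos 90°, -sin 90°], [sin 90°, cos 90°]] = [[0, -1], [1, 0]]
[[0, -1], [1, 0]] × [-11, 2]ᵀ = [-2, -11]ᵀ
Result: (-2, -11)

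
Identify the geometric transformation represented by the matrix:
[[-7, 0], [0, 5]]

This matrix represents: non-uniform scaling by sx = -7, sy = 5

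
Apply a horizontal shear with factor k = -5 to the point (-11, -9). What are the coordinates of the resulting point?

Shear matrix for horizontal shear with factor k = -5:
[[1, -5], [0, 1]]
Result: (-11, -9) → (34, -9)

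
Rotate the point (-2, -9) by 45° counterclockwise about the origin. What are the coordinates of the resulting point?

Rotation matrix for 45°: [[cos 45°, -sin 45°], [sin 45°, cos 45°]] ≈ [[0.707107, -0.707107], [0.707107, 0.707107]]
[[0.707107, -0.707107], [0.707107, 0.707107]] × [-2, -9]ᵀ ≈ [4.9497, -7.7782]ᵀ
Result: (4.9497, -7.7782)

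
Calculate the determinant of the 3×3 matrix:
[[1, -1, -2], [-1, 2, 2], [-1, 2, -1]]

Expansion along first row:
det = 1·det([[2,2],[2,-1]]) - -1·det([[-1,2],[-1,-1]]) + -2·det([[-1,2],[-1,2]])
    = 1·(2·-1 - 2·2) - -1·(-1·-1 - 2·-1) + -2·(-1·2 - 2·-1)
    = 1·-6 - -1·3 + -2·0
    = -6 + 3 + 0 = -3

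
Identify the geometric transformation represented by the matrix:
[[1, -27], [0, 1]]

This matrix represents: horizontal shear with factor -27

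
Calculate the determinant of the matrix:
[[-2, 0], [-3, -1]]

For a 2×2 matrix [[a, b], [c, d]], det = ad - bc
det = (-2)(-1) - (0)(-3) = 2 - 0 = 2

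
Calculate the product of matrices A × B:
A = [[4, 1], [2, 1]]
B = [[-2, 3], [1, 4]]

Matrix multiplication:
C[0][0] = 4×-2 + 1×1 = -7
C[0][1] = 4×3 + 1×4 = 16
C[1][0] = 2×-2 + 1×1 = -3
C[1][1] = 2×3 + 1×4 = 10
Result: [[-7, 16], [-3, 10]]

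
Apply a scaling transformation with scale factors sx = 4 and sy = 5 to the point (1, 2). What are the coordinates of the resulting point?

Scaling matrix:
[[4, 0], [0, 5]]
Result: (1 × 4, 2 × 5) = (4, 10)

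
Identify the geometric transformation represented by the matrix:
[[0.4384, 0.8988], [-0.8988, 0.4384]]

This matrix represents: rotation by 296° counterclockwise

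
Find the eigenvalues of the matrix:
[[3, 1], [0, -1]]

Characteristic equation: det(A - λI) = 0
λ² - (trace)λ + (det) = 0
trace = 3 + -1 = 2, det = (3)(-1) - (1)(0) = -3
λ² - (2)λ + (-3) = 0
λ = (2 ± √((2)² - 4·(-3))) / 2 = (2 ± √16) / 2
Solving: λ = -1, 3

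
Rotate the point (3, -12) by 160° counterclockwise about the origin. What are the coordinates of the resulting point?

Rotation matrix for 160°: [[cos 160°, -sin 160°], [sin 160°, cos 160°]] ≈ [[-0.939693, -0.342020], [0.342020, -0.939693]]
[[-0.939693, -0.342020], [0.342020, -0.939693]] × [3, -12]ᵀ ≈ [1.2852, 12.3024]ᵀ
Result: (1.2852, 12.3024)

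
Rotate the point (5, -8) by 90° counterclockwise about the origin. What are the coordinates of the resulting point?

Rotation matrix for 90°: [[cos 90°, -sin 90°], [sin 90°, cos 90°]] = [[0, -1], [1, 0]]
[[0, -1], [1, 0]] × [5, -8]ᵀ = [8, 5]ᵀ
Result: (8, 5)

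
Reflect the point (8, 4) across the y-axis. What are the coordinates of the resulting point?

Reflection across y-axis: (8, 4) → (-8, 4)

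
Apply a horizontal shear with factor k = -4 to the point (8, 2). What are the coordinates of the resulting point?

Shear matrix for horizontal shear with factor k = -4:
[[1, -4], [0, 1]]
Result: (8, 2) → (0, 2)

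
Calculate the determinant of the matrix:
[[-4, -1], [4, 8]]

For a 2×2 matrix [[a, b], [c, d]], det = ad - bc
det = (-4)(8) - (-1)(4) = -32 - -4 = -28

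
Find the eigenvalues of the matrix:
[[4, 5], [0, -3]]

Characteristic equation: det(A - λI) = 0
λ² - (trace)λ + (det) = 0
trace = 4 + -3 = 1, det = (4)(-3) - (5)(0) = -12
λ² - (1)λ + (-12) = 0
λ = (1 ± √((1)² - 4·(-12))) / 2 = (1 ± √49) / 2
Solving: λ = -3, 4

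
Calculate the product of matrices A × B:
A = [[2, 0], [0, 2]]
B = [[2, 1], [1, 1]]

Matrix multiplication:
C[0][0] = 2×2 + 0×1 = 4
C[0][1] = 2×1 + 0×1 = 2
C[1][0] = 0×2 + 2×1 = 2
C[1][1] = 0×1 + 2×1 = 2
Result: [[4, 2], [2, 2]]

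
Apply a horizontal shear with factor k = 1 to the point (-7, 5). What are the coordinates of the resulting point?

Shear matrix for horizontal shear with factor k = 1:
[[1, 1], [0, 1]]
Result: (-7, 5) → (-2, 5)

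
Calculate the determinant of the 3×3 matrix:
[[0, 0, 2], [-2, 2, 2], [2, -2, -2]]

Expansion along first row:
det = 0·det([[2,2],[-2,-2]]) - 0·det([[-2,2],[2,-2]]) + 2·det([[-2,2],[2,-2]])
    = 0·(2·-2 - 2·-2) - 0·(-2·-2 - 2·2) + 2·(-2·-2 - 2·2)
    = 0·0 - 0·0 + 2·0
    = 0 + 0 + 0 = 0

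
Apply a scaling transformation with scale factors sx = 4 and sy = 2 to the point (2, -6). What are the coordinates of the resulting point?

Scaling matrix:
[[4, 0], [0, 2]]
Result: (2 × 4, -6 × 2) = (8, -12)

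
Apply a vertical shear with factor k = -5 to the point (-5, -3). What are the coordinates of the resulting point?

Shear matrix for vertical shear with factor k = -5:
[[1, 0], [-5, 1]]
Result: (-5, -3) → (-5, 22)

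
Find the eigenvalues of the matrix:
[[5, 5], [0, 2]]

Characteristic equation: det(A - λI) = 0
λ² - (trace)λ + (det) = 0
trace = 5 + 2 = 7, det = (5)(2) - (5)(0) = 10
λ² - (7)λ + (10) = 0
λ = (7 ± √((7)² - 4·(10))) / 2 = (7 ± √9) / 2
Solving: λ = 2, 5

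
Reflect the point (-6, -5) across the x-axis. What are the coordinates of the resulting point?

Reflection across x-axis: (-6, -5) → (-6, 5)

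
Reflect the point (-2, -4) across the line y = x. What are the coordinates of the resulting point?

Reflection across line y = x: (-2, -4) → (-4, -2)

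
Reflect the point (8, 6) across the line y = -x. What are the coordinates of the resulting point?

Reflection across line y = -x: (8, 6) → (-6, -8)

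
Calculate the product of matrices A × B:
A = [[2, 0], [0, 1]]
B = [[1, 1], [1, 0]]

Matrix multiplication:
C[0][0] = 2×1 + 0×1 = 2
C[0][1] = 2×1 + 0×0 = 2
C[1][0] = 0×1 + 1×1 = 1
C[1][1] = 0×1 + 1×0 = 0
Result: [[2, 2], [1, 0]]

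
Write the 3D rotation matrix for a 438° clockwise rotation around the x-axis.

Rotation matrix for clockwise 438° around x-axis:
A clockwise rotation by 438° is a counterclockwise rotation by -438°.
cos(-438°) = 0.2079, sin(-438°) = -0.9781
Result: [[1, 0, 0], [0, 0.2079, 0.9781], [0, -0.9781, 0.2079]]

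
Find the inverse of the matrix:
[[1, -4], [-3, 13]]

For [[a,b],[c,d]], inverse = (1/det)·[[d,-b],[-c,a]]
det = (1)(13) - (-4)(-3) = 13 - 12 = 1
Inverse = [[13, 4], [3, 1]]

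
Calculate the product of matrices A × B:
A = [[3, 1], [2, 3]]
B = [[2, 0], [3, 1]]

Matrix multiplication:
C[0][0] = 3×2 + 1×3 = 9
C[0][1] = 3×0 + 1×1 = 1
C[1][0] = 2×2 + 3×3 = 13
C[1][1] = 2×0 + 3×1 = 3
Result: [[9, 1], [13, 3]]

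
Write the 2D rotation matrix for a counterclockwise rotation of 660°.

Rotation matrix formula: [[cos θ, -sin θ], [sin θ, cos θ]]
For θ = 660°:
cos(660°) = 1/2
sin(660°) = -√3/2
Result: [[1/2, √3/2], [-√3/2, 1/2]]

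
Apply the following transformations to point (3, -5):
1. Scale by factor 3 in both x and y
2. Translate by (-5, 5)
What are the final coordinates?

Step 1: Scale (3, -5) by 3 → (9, -15)
Step 2: Translate by (-5, 5) → (4, -10)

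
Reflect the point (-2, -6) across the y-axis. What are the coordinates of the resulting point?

Reflection across y-axis: (-2, -6) → (2, -6)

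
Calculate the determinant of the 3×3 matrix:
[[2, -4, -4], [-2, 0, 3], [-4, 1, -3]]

Expansion along first row:
det = 2·det([[0,3],[1,-3]]) - -4·det([[-2,3],[-4,-3]]) + -4·det([[-2,0],[-4,1]])
    = 2·(0·-3 - 3·1) - -4·(-2·-3 - 3·-4) + -4·(-2·1 - 0·-4)
    = 2·-3 - -4·18 + -4·-2
    = -6 + 72 + 8 = 74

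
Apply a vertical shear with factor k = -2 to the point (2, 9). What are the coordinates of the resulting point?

Shear matrix for vertical shear with factor k = -2:
[[1, 0], [-2, 1]]
Result: (2, 9) → (2, 5)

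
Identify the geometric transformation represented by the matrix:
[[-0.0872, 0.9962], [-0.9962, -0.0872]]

This matrix represents: rotation by 265° counterclockwise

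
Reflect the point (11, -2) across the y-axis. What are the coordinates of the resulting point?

Reflection across y-axis: (11, -2) → (-11, -2)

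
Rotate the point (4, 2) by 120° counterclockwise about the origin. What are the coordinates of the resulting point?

Rotation matrix for 120°: [[cos 120°, -sin 120°], [sin 120°, cos 120°]] ≈ [[-0.500000, -0.866025], [0.866025, -0.500000]]
[[-0.500000, -0.866025], [0.866025, -0.500000]] × [4, 2]ᵀ ≈ [-3.7321, 2.4641]ᵀ
Result: (-3.7321, 2.4641)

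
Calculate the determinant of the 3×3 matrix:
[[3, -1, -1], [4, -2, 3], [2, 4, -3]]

Expansion along first row:
det = 3·det([[-2,3],[4,-3]]) - -1·det([[4,3],[2,-3]]) + -1·det([[4,-2],[2,4]])
    = 3·(-2·-3 - 3·4) - -1·(4·-3 - 3·2) + -1·(4·4 - -2·2)
    = 3·-6 - -1·-18 + -1·20
    = -18 + -18 + -20 = -56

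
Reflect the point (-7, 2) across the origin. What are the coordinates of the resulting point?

Reflection across origin: (-7, 2) → (7, -2)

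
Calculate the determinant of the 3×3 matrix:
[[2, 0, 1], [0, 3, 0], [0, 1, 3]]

Expansion along first row:
det = 2·det([[3,0],[1,3]]) - 0·det([[0,0],[0,3]]) + 1·det([[0,3],[0,1]])
    = 2·(3·3 - 0·1) - 0·(0·3 - 0·0) + 1·(0·1 - 3·0)
    = 2·9 - 0·0 + 1·0
    = 18 + 0 + 0 = 18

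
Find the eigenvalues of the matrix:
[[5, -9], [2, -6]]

Characteristic equation: det(A - λI) = 0
λ² - (trace)λ + (det) = 0
trace = 5 + -6 = -1, det = (5)(-6) - (-9)(2) = -12
λ² - (-1)λ + (-12) = 0
λ = (-1 ± √((-1)² - 4·(-12))) / 2 = (-1 ± √49) / 2
Solving: λ = -4, 3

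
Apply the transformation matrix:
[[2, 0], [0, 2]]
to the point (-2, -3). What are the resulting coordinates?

Matrix multiplication:
[[2, 0], [0, 2]] × [-2, -3]ᵀ
= [(2)(-2) + (0)(-3), (0)(-2) + (2)(-3)]ᵀ
= [-4, -6]ᵀ
Result: (-4, -6)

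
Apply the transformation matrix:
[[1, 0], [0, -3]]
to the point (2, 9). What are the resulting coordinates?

Matrix multiplication:
[[1, 0], [0, -3]] × [2, 9]ᵀ
= [(1)(2) + (0)(9), (0)(2) + (-3)(9)]ᵀ
= [2, -27]ᵀ
Result: (2, -27)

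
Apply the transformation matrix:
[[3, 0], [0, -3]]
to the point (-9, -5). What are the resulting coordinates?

Matrix multiplication:
[[3, 0], [0, -3]] × [-9, -5]ᵀ
= [(3)(-9) + (0)(-5), (0)(-9) + (-3)(-5)]ᵀ
= [-27, 15]ᵀ
Result: (-27, 15)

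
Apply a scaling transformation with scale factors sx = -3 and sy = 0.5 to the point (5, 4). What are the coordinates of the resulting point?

Scaling matrix:
[[-3, 0], [0, 0.50]]
Result: (5 × -3, 4 × 0.5) = (-15, 2)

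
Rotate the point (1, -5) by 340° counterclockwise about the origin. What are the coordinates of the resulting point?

Rotation matrix for 340°: [[cos 340°, -sin 340°], [sin 340°, cos 340°]] ≈ [[0.939693, 0.342020], [-0.342020, 0.939693]]
[[0.939693, 0.342020], [-0.342020, 0.939693]] × [1, -5]ᵀ ≈ [-0.7704, -5.0405]ᵀ
Result: (-0.7704, -5.0405)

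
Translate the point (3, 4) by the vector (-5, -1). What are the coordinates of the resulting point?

Translation by (-5, -1) (homogeneous matrix [[1, 0, -5], [0, 1, -1], [0, 0, 1]]):
x' = 3 + -5 = -2
y' = 4 + -1 = 3
Result: (-2, 3)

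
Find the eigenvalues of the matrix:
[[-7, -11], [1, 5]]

Characteristic equation: det(A - λI) = 0
λ² - (trace)λ + (det) = 0
trace = -7 + 5 = -2, det = (-7)(5) - (-11)(1) = -24
λ² - (-2)λ + (-24) = 0
λ = (-2 ± √((-2)² - 4·(-24))) / 2 = (-2 ± √100) / 2
Solving: λ = -6, 4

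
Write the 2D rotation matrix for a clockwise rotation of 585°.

Rotation matrix formula: [[cos θ, -sin θ], [sin θ, cos θ]]
A clockwise rotation by 585° is equivalent to a counterclockwise rotation by -585°.
For θ = -585°:
cos(-585°) = -√2/2
sin(-585°) = √2/2
Result: [[-√2/2, -√2/2], [√2/2, -√2/2]]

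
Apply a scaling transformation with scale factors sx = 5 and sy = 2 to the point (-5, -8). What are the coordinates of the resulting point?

Scaling matrix:
[[5, 0], [0, 2]]
Result: (-5 × 5, -8 × 2) = (-25, -16)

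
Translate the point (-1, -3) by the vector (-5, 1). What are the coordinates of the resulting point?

Translation by (-5, 1) (homogeneous matrix [[1, 0, -5], [0, 1, 1], [0, 0, 1]]):
x' = -1 + -5 = -6
y' = -3 + 1 = -2
Result: (-6, -2)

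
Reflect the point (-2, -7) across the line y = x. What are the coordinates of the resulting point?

Reflection across line y = x: (-2, -7) → (-7, -2)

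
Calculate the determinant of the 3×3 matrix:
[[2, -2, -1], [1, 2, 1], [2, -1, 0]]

Expansion along first row:
det = 2·det([[2,1],[-1,0]]) - -2·det([[1,1],[2,0]]) + -1·det([[1,2],[2,-1]])
    = 2·(2·0 - 1·-1) - -2·(1·0 - 1·2) + -1·(1·-1 - 2·2)
    = 2·1 - -2·-2 + -1·-5
    = 2 + -4 + 5 = 3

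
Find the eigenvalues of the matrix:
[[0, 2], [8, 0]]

Characteristic equation: det(A - λI) = 0
λ² - (trace)λ + (det) = 0
trace = 0 + 0 = 0, det = (0)(0) - (2)(8) = -16
λ² - (0)λ + (-16) = 0
λ = (0 ± √((0)² - 4·(-16))) / 2 = (0 ± √64) / 2
Solving: λ = -4, 4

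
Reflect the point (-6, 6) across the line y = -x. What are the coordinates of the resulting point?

Reflection across line y = -x: (-6, 6) → (-6, 6)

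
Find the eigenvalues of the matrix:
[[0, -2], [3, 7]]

Characteristic equation: det(A - λI) = 0
λ² - (trace)λ + (det) = 0
trace = 0 + 7 = 7, det = (0)(7) - (-2)(3) = 6
λ² - (7)λ + (6) = 0
λ = (7 ± √((7)² - 4·(6))) / 2 = (7 ± √25) / 2
Solving: λ = 1, 6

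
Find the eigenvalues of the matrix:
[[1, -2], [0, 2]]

Characteristic equation: det(A - λI) = 0
λ² - (trace)λ + (det) = 0
trace = 1 + 2 = 3, det = (1)(2) - (-2)(0) = 2
λ² - (3)λ + (2) = 0
λ = (3 ± √((3)² - 4·(2))) / 2 = (3 ± √1) / 2
Solving: λ = 1, 2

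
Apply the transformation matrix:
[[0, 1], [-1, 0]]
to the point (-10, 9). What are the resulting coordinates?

Matrix multiplication:
[[0, 1], [-1, 0]] × [-10, 9]ᵀ
= [(0)(-10) + (1)(9), (-1)(-10) + (0)(9)]ᵀ
= [9, 10]ᵀ
Result: (9, 10)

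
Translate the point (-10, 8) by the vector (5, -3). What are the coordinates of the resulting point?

Translation by (5, -3) (homogeneous matrix [[1, 0, 5], [0, 1, -3], [0, 0, 1]]):
x' = -10 + 5 = -5
y' = 8 + -3 = 5
Result: (-5, 5)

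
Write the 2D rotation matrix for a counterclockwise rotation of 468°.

Rotation matrix formula: [[cos θ, -sin θ], [sin θ, cos θ]]
For θ = 468°:
cos(468°) = -0.3090
sin(468°) = 0.9511
Result: [[-0.3090, -0.9511], [0.9511, -0.3090]]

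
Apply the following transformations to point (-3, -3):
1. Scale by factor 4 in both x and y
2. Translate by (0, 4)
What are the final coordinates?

Step 1: Scale (-3, -3) by 4 → (-12, -12)
Step 2: Translate by (0, 4) → (-12, -8)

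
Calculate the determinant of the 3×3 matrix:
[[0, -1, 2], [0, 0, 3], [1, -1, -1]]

Expansion along first row:
det = 0·det([[0,3],[-1,-1]]) - -1·det([[0,3],[1,-1]]) + 2·det([[0,0],[1,-1]])
    = 0·(0·-1 - 3·-1) - -1·(0·-1 - 3·1) + 2·(0·-1 - 0·1)
    = 0·3 - -1·-3 + 2·0
    = 0 + -3 + 0 = -3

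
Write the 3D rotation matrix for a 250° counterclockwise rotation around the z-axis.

Rotation matrix for counterclockwise 250° around z-axis:
cos(250°) = -0.3420, sin(250°) = -0.9397
Result: [[-0.3420, 0.9397, 0], [-0.9397, -0.3420, 0], [0, 0, 1]]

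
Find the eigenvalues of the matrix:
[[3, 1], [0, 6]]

Characteristic equation: det(A - λI) = 0
λ² - (trace)λ + (det) = 0
trace = 3 + 6 = 9, det = (3)(6) - (1)(0) = 18
λ² - (9)λ + (18) = 0
λ = (9 ± √((9)² - 4·(18))) / 2 = (9 ± √9) / 2
Solving: λ = 3, 6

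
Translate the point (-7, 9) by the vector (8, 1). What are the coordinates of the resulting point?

Translation by (8, 1) (homogeneous matrix [[1, 0, 8], [0, 1, 1], [0, 0, 1]]):
x' = -7 + 8 = 1
y' = 9 + 1 = 10
Result: (1, 10)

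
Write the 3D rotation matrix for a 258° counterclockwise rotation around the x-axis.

Rotation matrix for counterclockwise 258° around x-axis:
cos(258°) = -0.2079, sin(258°) = -0.9781
Result: [[1, 0, 0], [0, -0.2079, 0.9781], [0, -0.9781, -0.2079]]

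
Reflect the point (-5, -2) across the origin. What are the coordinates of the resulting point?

Reflection across origin: (-5, -2) → (5, 2)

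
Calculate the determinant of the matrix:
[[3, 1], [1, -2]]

For a 2×2 matrix [[a, b], [c, d]], det = ad - bc
det = (3)(-2) - (1)(1) = -6 - 1 = -7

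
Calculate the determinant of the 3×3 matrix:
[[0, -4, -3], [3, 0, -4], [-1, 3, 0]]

Expansion along first row:
det = 0·det([[0,-4],[3,0]]) - -4·det([[3,-4],[-1,0]]) + -3·det([[3,0],[-1,3]])
    = 0·(0·0 - -4·3) - -4·(3·0 - -4·-1) + -3·(3·3 - 0·-1)
    = 0·12 - -4·-4 + -3·9
    = 0 + -16 + -27 = -43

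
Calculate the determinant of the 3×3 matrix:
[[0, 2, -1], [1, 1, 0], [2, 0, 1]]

Expansion along first row:
det = 0·det([[1,0],[0,1]]) - 2·det([[1,0],[2,1]]) + -1·det([[1,1],[2,0]])
    = 0·(1·1 - 0·0) - 2·(1·1 - 0·2) + -1·(1·0 - 1·2)
    = 0·1 - 2·1 + -1·-2
    = 0 + -2 + 2 = 0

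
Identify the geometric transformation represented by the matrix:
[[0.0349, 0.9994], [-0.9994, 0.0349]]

This matrix represents: rotation by 272° counterclockwise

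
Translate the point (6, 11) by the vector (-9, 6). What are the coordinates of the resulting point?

Translation by (-9, 6) (homogeneous matrix [[1, 0, -9], [0, 1, 6], [0, 0, 1]]):
x' = 6 + -9 = -3
y' = 11 + 6 = 17
Result: (-3, 17)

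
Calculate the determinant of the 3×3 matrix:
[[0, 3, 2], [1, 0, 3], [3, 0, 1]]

Expansion along first row:
det = 0·det([[0,3],[0,1]]) - 3·det([[1,3],[3,1]]) + 2·det([[1,0],[3,0]])
    = 0·(0·1 - 3·0) - 3·(1·1 - 3·3) + 2·(1·0 - 0·3)
    = 0·0 - 3·-8 + 2·0
    = 0 + 24 + 0 = 24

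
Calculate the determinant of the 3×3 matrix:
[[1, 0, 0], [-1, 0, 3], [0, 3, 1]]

Expansion along first row:
det = 1·det([[0,3],[3,1]]) - 0·det([[-1,3],[0,1]]) + 0·det([[-1,0],[0,3]])
    = 1·(0·1 - 3·3) - 0·(-1·1 - 3·0) + 0·(-1·3 - 0·0)
    = 1·-9 - 0·-1 + 0·-3
    = -9 + 0 + 0 = -9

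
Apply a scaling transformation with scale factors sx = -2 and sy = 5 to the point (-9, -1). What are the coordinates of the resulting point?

Scaling matrix:
[[-2, 0], [0, 5]]
Result: (-9 × -2, -1 × 5) = (18, -5)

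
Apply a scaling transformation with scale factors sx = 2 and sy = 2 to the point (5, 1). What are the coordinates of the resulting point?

Scaling matrix:
[[2, 0], [0, 2]]
Result: (5 × 2, 1 × 2) = (10, 2)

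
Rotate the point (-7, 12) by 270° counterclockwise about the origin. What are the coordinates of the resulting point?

Rotation matrix for 270°: [[cos 270°, -sin 270°], [sin 270°, cos 270°]] = [[0, 1], [-1, 0]]
[[0, 1], [-1, 0]] × [-7, 12]ᵀ = [12, 7]ᵀ
Result: (12, 7)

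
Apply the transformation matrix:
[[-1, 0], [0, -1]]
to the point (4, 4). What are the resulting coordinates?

Matrix multiplication:
[[-1, 0], [0, -1]] × [4, 4]ᵀ
= [(-1)(4) + (0)(4), (0)(4) + (-1)(4)]ᵀ
= [-4, -4]ᵀ
Result: (-4, -4)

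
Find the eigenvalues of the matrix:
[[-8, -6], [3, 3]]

Characteristic equation: det(A - λI) = 0
λ² - (trace)λ + (det) = 0
trace = -8 + 3 = -5, det = (-8)(3) - (-6)(3) = -6
λ² - (-5)λ + (-6) = 0
λ = (-5 ± √((-5)² - 4·(-6))) / 2 = (-5 ± √49) / 2
Solving: λ = -6, 1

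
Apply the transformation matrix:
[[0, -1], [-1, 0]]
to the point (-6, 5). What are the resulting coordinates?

Matrix multiplication:
[[0, -1], [-1, 0]] × [-6, 5]ᵀ
= [(0)(-6) + (-1)(5), (-1)(-6) + (0)(5)]ᵀ
= [-5, 6]ᵀ
Result: (-5, 6)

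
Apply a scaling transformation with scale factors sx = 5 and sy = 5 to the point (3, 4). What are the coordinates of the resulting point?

Scaling matrix:
[[5, 0], [0, 5]]
Result: (3 × 5, 4 × 5) = (15, 20)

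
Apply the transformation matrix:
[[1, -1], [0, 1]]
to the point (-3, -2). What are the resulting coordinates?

Matrix multiplication:
[[1, -1], [0, 1]] × [-3, -2]ᵀ
= [(1)(-3) + (-1)(-2), (0)(-3) + (1)(-2)]ᵀ
= [-1, -2]ᵀ
Result: (-1, -2)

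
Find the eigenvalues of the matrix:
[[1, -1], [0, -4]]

Characteristic equation: det(A - λI) = 0
λ² - (trace)λ + (det) = 0
trace = 1 + -4 = -3, det = (1)(-4) - (-1)(0) = -4
λ² - (-3)λ + (-4) = 0
λ = (-3 ± √((-3)² - 4·(-4))) / 2 = (-3 ± √25) / 2
Solving: λ = -4, 1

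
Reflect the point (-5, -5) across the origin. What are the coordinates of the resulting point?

Reflection across origin: (-5, -5) → (5, 5)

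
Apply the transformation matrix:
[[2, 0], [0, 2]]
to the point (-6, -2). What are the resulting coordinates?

Matrix multiplication:
[[2, 0], [0, 2]] × [-6, -2]ᵀ
= [(2)(-6) + (0)(-2), (0)(-6) + (2)(-2)]ᵀ
= [-12, -4]ᵀ
Result: (-12, -4)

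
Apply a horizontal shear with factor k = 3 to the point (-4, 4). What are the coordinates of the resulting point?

Shear matrix for horizontal shear with factor k = 3:
[[1, 3], [0, 1]]
Result: (-4, 4) → (8, 4)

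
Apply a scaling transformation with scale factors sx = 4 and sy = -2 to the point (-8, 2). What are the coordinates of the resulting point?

Scaling matrix:
[[4, 0], [0, -2]]
Result: (-8 × 4, 2 × -2) = (-32, -4)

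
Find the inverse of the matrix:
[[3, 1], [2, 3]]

For [[a,b],[c,d]], inverse = (1/det)·[[d,-b],[-c,a]]
det = (3)(3) - (1)(2) = 9 - 2 = 7
Inverse = (1/7)·[[3, -1], [-2, 3]]
= [[3/7, -1/7], [-2/7, 3/7]]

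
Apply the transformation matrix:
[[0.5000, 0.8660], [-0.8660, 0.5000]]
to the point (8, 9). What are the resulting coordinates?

Matrix multiplication:
[[0.5000, 0.8660], [-0.8660, 0.5000]] × [8, 9]ᵀ
= [(0.5000)(8) + (0.8660)(9), (-0.8660)(8) + (0.5000)(9)]ᵀ
= [11.7940, -2.4280]ᵀ
Result: (11.7940, -2.4280)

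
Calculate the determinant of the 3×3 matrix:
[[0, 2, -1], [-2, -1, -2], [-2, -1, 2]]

Expansion along first row:
det = 0·det([[-1,-2],[-1,2]]) - 2·det([[-2,-2],[-2,2]]) + -1·det([[-2,-1],[-2,-1]])
    = 0·(-1·2 - -2·-1) - 2·(-2·2 - -2·-2) + -1·(-2·-1 - -1·-2)
    = 0·-4 - 2·-8 + -1·0
    = 0 + 16 + 0 = 16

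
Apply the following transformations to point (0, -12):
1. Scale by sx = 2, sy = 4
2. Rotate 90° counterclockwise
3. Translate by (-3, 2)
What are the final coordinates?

Step 1: Scale → (0, -48)
Step 2: Rotate 90° → (48, 0)
Step 3: Translate → (45, 2)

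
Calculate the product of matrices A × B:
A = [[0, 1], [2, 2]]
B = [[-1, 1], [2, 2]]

Matrix multiplication:
C[0][0] = 0×-1 + 1×2 = 2
C[0][1] = 0×1 + 1×2 = 2
C[1][0] = 2×-1 + 2×2 = 2
C[1][1] = 2×1 + 2×2 = 6
Result: [[2, 2], [2, 6]]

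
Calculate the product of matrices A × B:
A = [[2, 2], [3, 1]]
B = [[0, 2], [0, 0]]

Matrix multiplication:
C[0][0] = 2×0 + 2×0 = 0
C[0][1] = 2×2 + 2×0 = 4
C[1][0] = 3×0 + 1×0 = 0
C[1][1] = 3×2 + 1×0 = 6
Result: [[0, 4], [0, 6]]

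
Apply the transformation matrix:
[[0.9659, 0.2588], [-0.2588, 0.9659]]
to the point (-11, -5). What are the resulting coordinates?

Matrix multiplication:
[[0.9659, 0.2588], [-0.2588, 0.9659]] × [-11, -5]ᵀ
= [(0.9659)(-11) + (0.2588)(-5), (-0.2588)(-11) + (0.9659)(-5)]ᵀ
= [-11.9189, -1.9827]ᵀ
Result: (-11.9189, -1.9827)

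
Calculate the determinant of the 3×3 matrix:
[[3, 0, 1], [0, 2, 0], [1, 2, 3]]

Expansion along first row:
det = 3·det([[2,0],[2,3]]) - 0·det([[0,0],[1,3]]) + 1·det([[0,2],[1,2]])
    = 3·(2·3 - 0·2) - 0·(0·3 - 0·1) + 1·(0·2 - 2·1)
    = 3·6 - 0·0 + 1·-2
    = 18 + 0 + -2 = 16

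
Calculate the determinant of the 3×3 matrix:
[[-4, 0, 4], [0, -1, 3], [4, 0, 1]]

Expansion along first row:
det = -4·det([[-1,3],[0,1]]) - 0·det([[0,3],[4,1]]) + 4·det([[0,-1],[4,0]])
    = -4·(-1·1 - 3·0) - 0·(0·1 - 3·4) + 4·(0·0 - -1·4)
    = -4·-1 - 0·-12 + 4·4
    = 4 + 0 + 16 = 20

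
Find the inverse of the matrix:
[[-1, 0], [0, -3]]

For [[a,b],[c,d]], inverse = (1/det)·[[d,-b],[-c,a]]
det = (-1)(-3) - (0)(0) = 3 - 0 = 3
Inverse = (1/3)·[[-3, 0], [0, -1]]
= [[-1, 0], [0, -1/3]]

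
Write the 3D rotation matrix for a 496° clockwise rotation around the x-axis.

Rotation matrix for clockwise 496° around x-axis:
A clockwise rotation by 496° is a counterclockwise rotation by -496°.
cos(-496°) = -0.7193, sin(-496°) = -0.6947
Result: [[1, 0, 0], [0, -0.7193, 0.6947], [0, -0.6947, -0.7193]]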